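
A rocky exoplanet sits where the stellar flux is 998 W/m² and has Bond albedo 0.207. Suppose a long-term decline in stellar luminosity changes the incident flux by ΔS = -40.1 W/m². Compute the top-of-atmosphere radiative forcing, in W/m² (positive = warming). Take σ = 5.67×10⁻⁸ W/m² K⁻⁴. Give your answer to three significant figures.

-7.95 W/m²

ΔF = Δ[S(1−α)]/4 = (1−0.207)·-40.1/4 = -7.950 W/m².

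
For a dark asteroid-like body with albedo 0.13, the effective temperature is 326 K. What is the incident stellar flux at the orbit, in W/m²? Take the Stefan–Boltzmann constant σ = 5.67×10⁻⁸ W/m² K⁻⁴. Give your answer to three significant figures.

Invert the energy balance for S: S = 4σT⁴/(1−α).
σT⁴ = 5.67×10⁻⁸·(326)⁴ = 640.4 W/m².
S = 4·640.4/0.87 = 2944 W/m².

2940 W/m²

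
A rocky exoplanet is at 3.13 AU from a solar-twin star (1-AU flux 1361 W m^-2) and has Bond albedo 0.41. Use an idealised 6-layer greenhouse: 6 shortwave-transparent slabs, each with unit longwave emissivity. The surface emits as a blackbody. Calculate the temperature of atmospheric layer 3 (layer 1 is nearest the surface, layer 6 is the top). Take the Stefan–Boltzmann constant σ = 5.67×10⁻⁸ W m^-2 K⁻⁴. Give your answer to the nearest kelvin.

195 kelvin

Irradiance scales as 1/d², so S = 1361 W m^-2 × (1/3.13)² = 138.9 W m^-2.
The effective emission temperature is T_e = [S(1−α)/(4σ)]^¼ = 137.9 K.
The net upward flux σT_e⁴ is constant between every pair of levels, so T_k⁴ = (N+1−k)T_e⁴.
With k = 3: T_3 = (6+1−3)^¼·137.9 K = 195.0 K.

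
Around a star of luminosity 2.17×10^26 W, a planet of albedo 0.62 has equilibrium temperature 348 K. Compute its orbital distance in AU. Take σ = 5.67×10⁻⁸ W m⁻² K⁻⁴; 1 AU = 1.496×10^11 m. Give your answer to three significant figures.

0.297 AU

Energy balance gives S = 4σT⁴/(1−α) = 8753 W m⁻².
S = L/(4πd²) → d = √(L/4πS) = √(2.17×10^26/(4π·8753)) = 4.442×10^10 m = 0.2969 AU.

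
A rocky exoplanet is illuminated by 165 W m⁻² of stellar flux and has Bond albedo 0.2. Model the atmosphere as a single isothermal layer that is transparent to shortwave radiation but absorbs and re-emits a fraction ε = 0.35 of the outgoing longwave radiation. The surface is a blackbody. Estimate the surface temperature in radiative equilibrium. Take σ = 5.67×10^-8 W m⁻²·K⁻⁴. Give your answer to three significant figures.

The planet radiates to space at T_e = [S(1−α)/(4σ)]^(1/4) = 155.3 K.
Surface balance with a leaky layer gives σT_s⁴ = σT_e⁴·2/(2−ε), so T_s = T_e·[2/(2−0.35)]^(1/4) = 163.0 K.

163 kelvin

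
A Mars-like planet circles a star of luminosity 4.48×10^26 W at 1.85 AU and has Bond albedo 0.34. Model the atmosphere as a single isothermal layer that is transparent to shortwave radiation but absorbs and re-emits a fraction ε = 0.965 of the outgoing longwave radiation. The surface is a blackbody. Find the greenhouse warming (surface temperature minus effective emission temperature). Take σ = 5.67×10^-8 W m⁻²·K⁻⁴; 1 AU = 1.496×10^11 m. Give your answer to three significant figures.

34.3 K

d = 1.85 × 1.496×10^11 m = 2.768×10^11 m.
S = L/(4πd²) = 465.4 W m⁻².
At the top of the atmosphere, σT_e⁴ = S(1−α)/4 = 76.80 W m⁻², giving T_e = 191.8 K.
For a single slab of emissivity ε, T_s⁴ = 2T_e⁴/(2−ε); thus T_s = 191.8·(1.932)^(1/4) = 226.2 K.
Greenhouse warming: T_s − T_e = 34.34 K.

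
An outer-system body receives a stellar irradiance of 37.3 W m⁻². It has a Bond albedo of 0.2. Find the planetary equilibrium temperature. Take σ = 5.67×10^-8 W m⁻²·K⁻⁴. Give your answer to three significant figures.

107 K

Averaging over the sphere, the absorbed flux is S(1−α)/4 = 7.460 W m⁻².
Set σT⁴ = 7.460 → T = (7.460/σ)^(1/4) = 107.1 K.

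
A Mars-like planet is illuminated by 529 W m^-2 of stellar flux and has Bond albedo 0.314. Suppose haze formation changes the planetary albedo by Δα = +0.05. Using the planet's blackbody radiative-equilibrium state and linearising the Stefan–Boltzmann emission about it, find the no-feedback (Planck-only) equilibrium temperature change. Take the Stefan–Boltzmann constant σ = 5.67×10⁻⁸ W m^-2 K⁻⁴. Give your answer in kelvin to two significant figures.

Unperturbed T_e = [529.0·(1−0.314)/(4σ)]^¼ = 200.0 K.
The change in absorbed flux is Δ[S(1−α)/4] = −SΔα/4 = -6.613 W m^-2.
The Planck feedback parameter is 4σT_e³ = 1.814 W m^-2/K.
ΔT₀ = ΔF/λ_P = -6.613/1.814 = -3.64 K.

-3.6 kelvin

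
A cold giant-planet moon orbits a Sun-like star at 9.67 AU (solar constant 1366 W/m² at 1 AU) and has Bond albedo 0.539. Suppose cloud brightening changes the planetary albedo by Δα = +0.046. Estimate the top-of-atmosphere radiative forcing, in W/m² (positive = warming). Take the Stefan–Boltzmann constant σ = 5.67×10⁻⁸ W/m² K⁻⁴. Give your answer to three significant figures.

-0.168 W/m²

Flux at the orbit: S = 1366/(9.67)² = 14.61 W/m².
ΔF = −(S/4)Δα = −(14.61/4)×(+0.046) = -0.1680 W/m².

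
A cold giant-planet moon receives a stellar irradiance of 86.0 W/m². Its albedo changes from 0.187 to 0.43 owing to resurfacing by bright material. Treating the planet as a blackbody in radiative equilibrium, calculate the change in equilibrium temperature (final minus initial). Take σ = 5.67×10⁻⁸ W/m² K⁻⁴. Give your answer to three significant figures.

-11.3 kelvin

Before: T₁ = [86.00·0.813/(4σ)]^(1/4) = 132.5 K.
Final:   T₂ = [S(1−0.43)/(4σ)]^(1/4) = 121.3 K.
Change: 121.3 − 132.5 = -11.26 K.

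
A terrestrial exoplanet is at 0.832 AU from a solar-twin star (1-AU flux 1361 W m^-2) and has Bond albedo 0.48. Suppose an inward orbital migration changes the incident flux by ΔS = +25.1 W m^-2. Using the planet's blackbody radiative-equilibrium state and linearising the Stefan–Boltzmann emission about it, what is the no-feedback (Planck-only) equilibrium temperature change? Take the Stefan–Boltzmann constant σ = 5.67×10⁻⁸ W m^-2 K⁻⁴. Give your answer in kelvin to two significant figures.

0.83 kelvin

Irradiance scales as 1/d², so S = 1361 W m^-2 × (1/0.832)² = 1966 W m^-2.
The baseline emission temperature is T_e = 259.1 K.
ΔF = Δ[S(1−α)]/4 = (1−0.48)·+25.1/4 = 3.263 W m^-2.
Linearising σT⁴ gives d(σT⁴)/dT = 4σT_e³ = 3.946 W m^-2 per K.
ΔT₀ = ΔF/λ_P = 3.263/3.946 = 0.827 K.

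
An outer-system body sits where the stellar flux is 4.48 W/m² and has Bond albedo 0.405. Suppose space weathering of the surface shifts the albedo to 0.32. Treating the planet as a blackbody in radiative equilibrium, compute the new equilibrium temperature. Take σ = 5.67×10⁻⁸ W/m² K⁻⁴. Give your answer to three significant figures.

New equilibrium: T₂ = [(1−0.32)·4.480/(4σ)]^(1/4) = 60.54 K.

60.5 kelvin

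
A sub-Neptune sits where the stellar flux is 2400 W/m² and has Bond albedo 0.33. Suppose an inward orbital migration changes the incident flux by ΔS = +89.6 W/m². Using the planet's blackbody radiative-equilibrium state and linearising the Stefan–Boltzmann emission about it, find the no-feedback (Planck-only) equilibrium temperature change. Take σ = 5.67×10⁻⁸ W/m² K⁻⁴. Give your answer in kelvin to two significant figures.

The baseline emission temperature is T_e = 290.2 K.
Only a fraction (1−α) is absorbed and it's spread over 4πR², so ΔF = (1−α)ΔS/4 = 15.01 W/m².
Planck response: λ_P = 4σT_e³ = 4·5.67×10⁻⁸·(290.2)³ = 5.541 W/m²/K.
So ΔT₀ = 15.01/5.541 = 2.71 K.

2.7 K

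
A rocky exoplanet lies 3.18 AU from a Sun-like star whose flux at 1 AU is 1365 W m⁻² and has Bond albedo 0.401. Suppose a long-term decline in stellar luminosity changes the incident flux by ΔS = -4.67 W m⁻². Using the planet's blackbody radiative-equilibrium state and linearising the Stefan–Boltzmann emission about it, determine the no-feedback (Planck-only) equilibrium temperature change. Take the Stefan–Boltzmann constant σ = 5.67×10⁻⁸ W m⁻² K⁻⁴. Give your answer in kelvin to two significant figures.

-1.2 K

By the inverse-square law, S = 1365/3.18² = 135.0 W m⁻².
Unperturbed T_e = [135.0·(1−0.401)/(4σ)]^¼ = 137.4 K.
ΔF = Δ[S(1−α)]/4 = (1−0.401)·-4.67/4 = -0.6993 W m⁻².
Linearising σT⁴ gives d(σT⁴)/dT = 4σT_e³ = 0.5884 W m⁻² per K.
ΔT₀ = ΔF/λ_P = -0.6993/0.5884 = -1.19 K.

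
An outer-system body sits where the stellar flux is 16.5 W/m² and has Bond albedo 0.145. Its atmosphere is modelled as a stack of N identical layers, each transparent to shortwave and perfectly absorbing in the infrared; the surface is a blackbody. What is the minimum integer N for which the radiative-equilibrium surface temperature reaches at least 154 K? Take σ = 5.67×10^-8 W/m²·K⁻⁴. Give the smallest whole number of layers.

9

OLR = S(1−α)/4 = 3.527 W/m²; the top layer radiates at T_e = 88.81 K.
Since T_s⁴ = (N+1)T_e⁴, we need N ≥ (T_s/T_e)⁴ − 1 = 8.042.
The minimum whole number is N = 9.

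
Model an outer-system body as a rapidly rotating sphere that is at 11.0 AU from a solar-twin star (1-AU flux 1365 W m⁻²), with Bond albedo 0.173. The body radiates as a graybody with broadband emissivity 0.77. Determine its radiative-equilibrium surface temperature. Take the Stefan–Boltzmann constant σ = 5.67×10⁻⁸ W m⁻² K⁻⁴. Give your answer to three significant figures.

By the inverse-square law, S = 1365/11.0² = 11.28 W m⁻².
Absorbed flux (global mean): S(1−α)/4 = 11.28·0.827/4 = 2.332 W m⁻².
Equating to εσT⁴ with ε = 0.77: T = (2.332/0.77σ)^(1/4) = 85.49 K.

85.5 K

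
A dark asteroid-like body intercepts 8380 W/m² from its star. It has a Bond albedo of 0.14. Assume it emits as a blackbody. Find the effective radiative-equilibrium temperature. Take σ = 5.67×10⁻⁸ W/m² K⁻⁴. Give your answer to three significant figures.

422 K

The planet absorbs (1−α)S over its disc πR² and re-emits over 4πR², so the mean absorbed flux is (1−0.14)·8380/4 = 1802 W/m².
Set σT⁴ = 1802 → T = (1802/σ)^(1/4) = 422.2 K.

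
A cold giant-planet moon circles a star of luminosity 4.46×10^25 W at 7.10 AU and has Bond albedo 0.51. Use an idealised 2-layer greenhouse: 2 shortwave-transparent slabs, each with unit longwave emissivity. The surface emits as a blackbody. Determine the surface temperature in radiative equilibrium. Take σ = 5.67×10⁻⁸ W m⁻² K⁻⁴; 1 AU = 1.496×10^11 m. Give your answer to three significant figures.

Orbital distance: d = 7.10 AU = 1.062×10^12 m.
Flux at the orbit: S = L/(4πd²) = 4.46×10^25/(4π·(1.06×10^12)²) = 3.146 W m⁻².
The effective emission temperature is T_e = [S(1−α)/(4σ)]^¼ = 51.06 K.
For an N-layer opaque stack, T_s⁴ = (N+1)T_e⁴, hence T_s = (3)^(1/4)×51.06 K = 67.20 K.

67.2 K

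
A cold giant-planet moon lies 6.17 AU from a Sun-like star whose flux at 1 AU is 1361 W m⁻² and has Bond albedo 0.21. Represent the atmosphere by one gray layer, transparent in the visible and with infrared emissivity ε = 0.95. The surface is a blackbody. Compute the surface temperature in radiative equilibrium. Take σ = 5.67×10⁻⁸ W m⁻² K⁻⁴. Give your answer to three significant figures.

124 K

Flux at the orbit: S = 1361/(6.17)² = 35.75 W m⁻².
At the top of the atmosphere, σT_e⁴ = S(1−α)/4 = 7.061 W m⁻², giving T_e = 105.6 K.
For a single slab of emissivity ε, T_s⁴ = 2T_e⁴/(2−ε); thus T_s = 105.6·(1.905)^(1/4) = 124.1 K.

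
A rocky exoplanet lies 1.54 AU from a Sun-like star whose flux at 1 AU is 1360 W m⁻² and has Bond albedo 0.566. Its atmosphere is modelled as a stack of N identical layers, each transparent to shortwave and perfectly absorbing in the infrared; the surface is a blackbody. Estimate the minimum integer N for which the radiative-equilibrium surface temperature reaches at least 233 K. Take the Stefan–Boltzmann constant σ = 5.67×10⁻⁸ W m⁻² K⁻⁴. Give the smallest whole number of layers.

2

By the inverse-square law, S = 1360/1.54² = 573.5 W m⁻².
OLR = S(1−α)/4 = 62.22 W m⁻²; the top layer radiates at T_e = 182.0 K.
Need (N+1)T_e⁴ ≥ T_s⁴, i.e. N+1 ≥ (233/182.0)⁴ = 2.686.
So N ≥ 1.686; the smallest integer is N = 2.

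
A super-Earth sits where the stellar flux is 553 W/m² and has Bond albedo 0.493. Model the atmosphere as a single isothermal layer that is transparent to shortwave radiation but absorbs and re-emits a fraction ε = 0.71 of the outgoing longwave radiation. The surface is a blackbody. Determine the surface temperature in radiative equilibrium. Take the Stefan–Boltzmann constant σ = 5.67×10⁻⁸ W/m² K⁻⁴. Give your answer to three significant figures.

At the top of the atmosphere, σT_e⁴ = S(1−α)/4 = 70.09 W/m², giving T_e = 187.5 K.
Surface balance with a leaky layer gives σT_s⁴ = σT_e⁴·2/(2−ε), so T_s = T_e·[2/(2−0.71)]^(1/4) = 209.2 K.

209 kelvin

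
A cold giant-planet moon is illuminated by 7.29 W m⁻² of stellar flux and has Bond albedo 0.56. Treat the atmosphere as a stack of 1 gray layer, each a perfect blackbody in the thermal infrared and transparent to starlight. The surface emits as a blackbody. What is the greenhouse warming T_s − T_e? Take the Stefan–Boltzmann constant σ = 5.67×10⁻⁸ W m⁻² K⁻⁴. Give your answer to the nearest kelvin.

12 kelvin

The effective emission temperature is T_e = [S(1−α)/(4σ)]^¼ = 61.32 K.
Surface: T_s = (2)^¼·T_e = 72.93 K.
So the greenhouse effect raises the surface by 72.93 − 61.32 = 11.60 K.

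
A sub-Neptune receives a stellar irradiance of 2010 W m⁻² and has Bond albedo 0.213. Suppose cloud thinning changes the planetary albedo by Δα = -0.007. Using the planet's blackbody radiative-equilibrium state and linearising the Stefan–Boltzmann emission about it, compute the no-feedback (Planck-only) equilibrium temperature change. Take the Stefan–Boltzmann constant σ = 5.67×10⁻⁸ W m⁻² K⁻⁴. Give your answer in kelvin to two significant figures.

Unperturbed T_e = [2010·(1−0.213)/(4σ)]^¼ = 289.0 K.
TOA radiative forcing: ΔF = −S·Δα/4 = −2010·(-0.007)/4 = 3.518 W m⁻².
Planck response: λ_P = 4σT_e³ = 4·5.67×10⁻⁸·(289.0)³ = 5.474 W m⁻²/K.
So ΔT₀ = 3.518/5.474 = 0.643 K.

0.64 K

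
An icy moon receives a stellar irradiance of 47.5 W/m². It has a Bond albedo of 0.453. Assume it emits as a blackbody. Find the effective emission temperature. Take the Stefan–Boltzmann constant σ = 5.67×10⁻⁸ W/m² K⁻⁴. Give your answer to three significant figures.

103 kelvin

Averaging over the sphere, the absorbed flux is S(1−α)/4 = 6.496 W/m².
Balancing against σT⁴: T = (6.496/5.67×10⁻⁸)^(1/4) = 103.5 K.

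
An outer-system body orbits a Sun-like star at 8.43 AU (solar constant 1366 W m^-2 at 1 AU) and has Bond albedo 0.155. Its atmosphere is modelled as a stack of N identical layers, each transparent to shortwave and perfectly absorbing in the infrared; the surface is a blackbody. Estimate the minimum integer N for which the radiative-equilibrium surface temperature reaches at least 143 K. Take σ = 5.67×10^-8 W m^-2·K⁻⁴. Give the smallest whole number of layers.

Irradiance scales as 1/d², so S = 1366 W m^-2 × (1/8.43)² = 19.22 W m^-2.
OLR = S(1−α)/4 = 4.061 W m^-2; the top layer radiates at T_e = 91.99 K.
Since T_s⁴ = (N+1)T_e⁴, we need N ≥ (T_s/T_e)⁴ − 1 = 4.839.
So N ≥ 4.839; the smallest integer is N = 5.

5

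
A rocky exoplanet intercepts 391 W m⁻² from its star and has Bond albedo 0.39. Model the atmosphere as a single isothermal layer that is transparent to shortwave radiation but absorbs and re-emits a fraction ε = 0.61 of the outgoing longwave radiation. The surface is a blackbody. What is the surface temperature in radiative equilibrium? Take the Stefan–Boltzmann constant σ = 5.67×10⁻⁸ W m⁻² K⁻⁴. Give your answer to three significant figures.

Effective emission temperature (TOA balance): σT_e⁴ = S(1−α)/4 = 59.63 W m⁻² → T_e = 180.1 K.
The surface balance (absorbed SW + ε·downward IR = σT_s⁴) with T_a⁴ = T_s⁴/2 reduces to T_s = T_e·[2/(2−ε)]^¼ = 197.2 K.

197 kelvin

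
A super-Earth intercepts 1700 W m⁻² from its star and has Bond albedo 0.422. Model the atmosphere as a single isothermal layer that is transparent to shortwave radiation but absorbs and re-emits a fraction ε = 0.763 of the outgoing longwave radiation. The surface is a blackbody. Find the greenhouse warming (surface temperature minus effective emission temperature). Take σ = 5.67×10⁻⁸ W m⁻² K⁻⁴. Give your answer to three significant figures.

32.7 kelvin

At the top of the atmosphere, σT_e⁴ = S(1−α)/4 = 245.7 W m⁻², giving T_e = 256.6 K.
For a single slab of emissivity ε, T_s⁴ = 2T_e⁴/(2−ε); thus T_s = 256.6·(1.617)^(1/4) = 289.3 K.
Greenhouse warming: T_s − T_e = 32.74 K.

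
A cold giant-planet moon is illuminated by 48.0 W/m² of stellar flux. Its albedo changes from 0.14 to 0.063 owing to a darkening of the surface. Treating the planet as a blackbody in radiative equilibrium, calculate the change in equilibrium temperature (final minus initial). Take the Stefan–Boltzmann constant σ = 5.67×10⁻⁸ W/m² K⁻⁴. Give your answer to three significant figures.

With α = 0.14, T₁ = 116.2 K.
With α = 0.063, T₂ = 118.7 K.
Change: 118.7 − 116.2 = 2.517 K.

2.52 K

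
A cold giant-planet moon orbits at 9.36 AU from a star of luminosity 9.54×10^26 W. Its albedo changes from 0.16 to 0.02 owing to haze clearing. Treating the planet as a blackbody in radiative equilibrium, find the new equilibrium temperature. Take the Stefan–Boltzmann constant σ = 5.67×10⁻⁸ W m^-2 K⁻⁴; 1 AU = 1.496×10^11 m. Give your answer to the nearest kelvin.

d = 9.36 × 1.496×10^11 m = 1.400×10^12 m.
Spreading L over a sphere of radius d: S = 9.54×10^26/(4π·1.40×10^12²) = 38.72 W m^-2.
T₂ = [S(1−α₂)/(4σ)]^(1/4) = [38.72·0.98/(4σ)]^(1/4) = 113.7 K.

114 K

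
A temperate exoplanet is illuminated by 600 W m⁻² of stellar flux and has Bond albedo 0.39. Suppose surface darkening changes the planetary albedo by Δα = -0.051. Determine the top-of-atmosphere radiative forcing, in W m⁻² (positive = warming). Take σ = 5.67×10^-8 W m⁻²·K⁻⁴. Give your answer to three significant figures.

ΔF = −(S/4)Δα = −(600.0/4)×(-0.051) = 7.650 W m⁻².

7.65 W m⁻²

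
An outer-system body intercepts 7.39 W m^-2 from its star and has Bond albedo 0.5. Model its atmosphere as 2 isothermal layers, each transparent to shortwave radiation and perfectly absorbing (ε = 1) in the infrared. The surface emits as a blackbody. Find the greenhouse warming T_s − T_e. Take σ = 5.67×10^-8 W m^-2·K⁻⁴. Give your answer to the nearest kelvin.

20 K

Top-of-atmosphere balance: σT_e⁴ = S(1−α)/4 = 0.9237 W m^-2 → T_e = 63.53 K.
T_s = (N+1)^(1/4)·T_e = 83.61 K.
So the greenhouse effect raises the surface by 83.61 − 63.53 = 20.08 K.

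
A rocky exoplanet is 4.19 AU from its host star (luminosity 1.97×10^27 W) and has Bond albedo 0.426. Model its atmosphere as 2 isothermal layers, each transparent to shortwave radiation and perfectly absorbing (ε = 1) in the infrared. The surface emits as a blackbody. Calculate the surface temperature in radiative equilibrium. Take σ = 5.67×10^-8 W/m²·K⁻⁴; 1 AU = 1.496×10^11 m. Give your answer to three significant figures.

d = 4.19 × 1.496×10^11 m = 6.268×10^11 m.
Flux at the orbit: S = L/(4πd²) = 1.97×10^27/(4π·(6.27×10^11)²) = 399.0 W/m².
OLR = S(1−α)/4 = 57.26 W/m²; the top layer radiates at T_e = 178.3 K.
With N = 2 opaque layers, T_s = (N+1)^(1/4)·T_e = 3^(1/4)·178.3 = 234.6 K.

235 K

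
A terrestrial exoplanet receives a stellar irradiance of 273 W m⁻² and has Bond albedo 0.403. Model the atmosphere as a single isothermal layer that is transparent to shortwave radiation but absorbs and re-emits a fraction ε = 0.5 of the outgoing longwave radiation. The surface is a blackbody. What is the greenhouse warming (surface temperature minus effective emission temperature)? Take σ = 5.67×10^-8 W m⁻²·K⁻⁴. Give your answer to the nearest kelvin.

The planet radiates to space at T_e = [S(1−α)/(4σ)]^(1/4) = 163.7 K.
For a single slab of emissivity ε, T_s⁴ = 2T_e⁴/(2−ε); thus T_s = 163.7·(1.333)^(1/4) = 175.9 K.
The atmosphere warms the surface by 12.21 K.

12 K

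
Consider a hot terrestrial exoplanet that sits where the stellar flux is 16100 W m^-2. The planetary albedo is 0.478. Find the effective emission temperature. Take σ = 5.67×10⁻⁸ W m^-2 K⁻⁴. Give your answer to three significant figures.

439 K

Averaging over the sphere, the absorbed flux is S(1−α)/4 = 2101 W m^-2.
In equilibrium σT⁴ equals this, so T = 438.7 K.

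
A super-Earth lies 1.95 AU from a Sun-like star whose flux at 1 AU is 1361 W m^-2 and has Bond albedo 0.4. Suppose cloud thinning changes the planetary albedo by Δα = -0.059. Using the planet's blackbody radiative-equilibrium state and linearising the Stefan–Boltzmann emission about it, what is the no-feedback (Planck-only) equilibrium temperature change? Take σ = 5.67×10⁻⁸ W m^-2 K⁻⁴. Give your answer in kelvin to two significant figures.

Irradiance scales as 1/d², so S = 1361 W m^-2 × (1/1.95)² = 357.9 W m^-2.
Unperturbed T_e = [357.9·(1−0.4)/(4σ)]^¼ = 175.4 K.
TOA radiative forcing: ΔF = −S·Δα/4 = −357.9·(-0.059)/4 = 5.279 W m^-2.
Linearising σT⁴ gives d(σT⁴)/dT = 4σT_e³ = 1.224 W m^-2 per K.
So ΔT₀ = 5.279/1.224 = 4.31 K.

4.3 K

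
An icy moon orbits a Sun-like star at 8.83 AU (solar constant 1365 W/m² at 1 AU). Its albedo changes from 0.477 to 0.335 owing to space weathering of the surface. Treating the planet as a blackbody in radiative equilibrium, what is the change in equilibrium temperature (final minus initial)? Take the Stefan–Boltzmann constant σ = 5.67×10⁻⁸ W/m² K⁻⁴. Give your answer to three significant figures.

4.93 K

By the inverse-square law, S = 1365/8.83² = 17.51 W/m².
Before: T₁ = [17.51·0.523/(4σ)]^(1/4) = 79.71 K.
Final:   T₂ = [S(1−0.335)/(4σ)]^(1/4) = 84.64 K.
Change: 84.64 − 79.71 = 4.933 K.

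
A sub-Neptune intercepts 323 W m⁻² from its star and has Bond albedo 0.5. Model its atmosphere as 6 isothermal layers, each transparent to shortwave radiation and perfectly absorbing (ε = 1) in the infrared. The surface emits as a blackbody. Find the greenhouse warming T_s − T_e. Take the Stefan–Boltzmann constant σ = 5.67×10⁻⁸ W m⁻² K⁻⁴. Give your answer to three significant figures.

102 kelvin

The effective emission temperature is T_e = [S(1−α)/(4σ)]^¼ = 163.4 K.
T_s = (N+1)^(1/4)·T_e = 265.7 K.
Warming: T_s − T_e = 102.4 K.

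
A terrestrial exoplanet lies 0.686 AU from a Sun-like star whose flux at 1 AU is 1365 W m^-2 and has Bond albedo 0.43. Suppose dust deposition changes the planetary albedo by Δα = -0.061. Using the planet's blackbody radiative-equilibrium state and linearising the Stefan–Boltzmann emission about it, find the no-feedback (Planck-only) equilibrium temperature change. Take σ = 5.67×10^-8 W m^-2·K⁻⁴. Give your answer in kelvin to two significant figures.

7.8 kelvin

By the inverse-square law, S = 1365/0.686² = 2901 W m^-2.
Unperturbed T_e = [2901·(1−0.43)/(4σ)]^¼ = 292.2 K.
The change in absorbed flux is Δ[S(1−α)/4] = −SΔα/4 = 44.23 W m^-2.
Planck response: λ_P = 4σT_e³ = 4·5.67×10⁻⁸·(292.2)³ = 5.658 W m^-2/K.
So ΔT₀ = 44.23/5.658 = 7.82 K.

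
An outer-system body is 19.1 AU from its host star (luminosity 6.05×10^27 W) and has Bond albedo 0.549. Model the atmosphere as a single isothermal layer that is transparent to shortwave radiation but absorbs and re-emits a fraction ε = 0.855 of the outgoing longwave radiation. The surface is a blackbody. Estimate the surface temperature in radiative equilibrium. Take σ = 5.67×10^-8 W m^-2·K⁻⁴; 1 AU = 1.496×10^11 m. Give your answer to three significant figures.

Orbital distance: d = 19.1 AU = 2.857×10^12 m.
Spreading L over a sphere of radius d: S = 6.05×10^27/(4π·2.86×10^12²) = 58.97 W m^-2.
At the top of the atmosphere, σT_e⁴ = S(1−α)/4 = 6.649 W m^-2, giving T_e = 104.1 K.
Surface balance with a leaky layer gives σT_s⁴ = σT_e⁴·2/(2−ε), so T_s = T_e·[2/(2−0.855)]^(1/4) = 119.6 K.

120 K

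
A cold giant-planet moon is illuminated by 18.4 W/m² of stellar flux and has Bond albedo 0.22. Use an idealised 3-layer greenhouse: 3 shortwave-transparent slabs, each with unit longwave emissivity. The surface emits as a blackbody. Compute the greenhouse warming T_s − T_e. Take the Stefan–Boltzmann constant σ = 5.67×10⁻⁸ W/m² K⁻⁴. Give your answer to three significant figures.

36.9 K

Top-of-atmosphere balance: σT_e⁴ = S(1−α)/4 = 3.588 W/m² → T_e = 89.19 K.
T_s = (N+1)^(1/4)·T_e = 126.1 K.
So the greenhouse effect raises the surface by 126.1 − 89.19 = 36.94 K.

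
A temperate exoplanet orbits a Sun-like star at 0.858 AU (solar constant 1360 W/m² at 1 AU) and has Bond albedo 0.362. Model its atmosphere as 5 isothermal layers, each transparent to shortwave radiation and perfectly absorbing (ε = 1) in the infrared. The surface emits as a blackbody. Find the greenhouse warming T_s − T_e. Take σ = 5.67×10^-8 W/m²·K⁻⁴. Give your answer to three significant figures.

Irradiance scales as 1/d², so S = 1360 W/m² × (1/0.858)² = 1847 W/m².
The effective emission temperature is T_e = [S(1−α)/(4σ)]^¼ = 268.5 K.
T_s = (N+1)^(1/4)·T_e = 420.2 K.
Warming: T_s − T_e = 151.7 K.

152 kelvin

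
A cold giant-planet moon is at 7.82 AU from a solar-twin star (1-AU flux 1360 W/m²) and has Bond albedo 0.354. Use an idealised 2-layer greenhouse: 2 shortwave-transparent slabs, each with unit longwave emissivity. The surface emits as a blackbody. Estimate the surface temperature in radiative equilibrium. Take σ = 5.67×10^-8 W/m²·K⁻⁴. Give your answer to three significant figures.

Irradiance scales as 1/d², so S = 1360 W/m² × (1/7.82)² = 22.24 W/m².
Top-of-atmosphere balance: σT_e⁴ = S(1−α)/4 = 3.592 W/m² → T_e = 89.21 K.
For an N-layer opaque stack, T_s⁴ = (N+1)T_e⁴, hence T_s = (3)^(1/4)×89.21 K = 117.4 K.

117 kelvin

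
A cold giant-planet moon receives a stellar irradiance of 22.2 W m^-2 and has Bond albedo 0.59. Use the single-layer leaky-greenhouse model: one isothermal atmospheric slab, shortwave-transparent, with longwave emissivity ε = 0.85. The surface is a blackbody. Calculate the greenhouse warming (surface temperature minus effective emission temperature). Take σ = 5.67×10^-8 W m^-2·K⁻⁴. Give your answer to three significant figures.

11.8 kelvin

The planet radiates to space at T_e = [S(1−α)/(4σ)]^(1/4) = 79.59 K.
For a single slab of emissivity ε, T_s⁴ = 2T_e⁴/(2−ε); thus T_s = 79.59·(1.739)^(1/4) = 91.40 K.
The atmosphere warms the surface by 11.81 K.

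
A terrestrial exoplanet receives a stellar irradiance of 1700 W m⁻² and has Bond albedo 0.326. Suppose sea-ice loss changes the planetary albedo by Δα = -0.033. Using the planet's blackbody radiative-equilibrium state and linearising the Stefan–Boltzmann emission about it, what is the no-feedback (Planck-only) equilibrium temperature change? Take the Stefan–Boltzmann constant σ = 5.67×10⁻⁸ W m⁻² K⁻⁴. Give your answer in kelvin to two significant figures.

Unperturbed T_e = [1700·(1−0.326)/(4σ)]^¼ = 266.6 K.
ΔF = −(S/4)Δα = −(1700/4)×(-0.033) = 14.03 W m⁻².
Planck response: λ_P = 4σT_e³ = 4·5.67×10⁻⁸·(266.6)³ = 4.298 W m⁻²/K.
So ΔT₀ = 14.03/4.298 = 3.26 K.

3.3 K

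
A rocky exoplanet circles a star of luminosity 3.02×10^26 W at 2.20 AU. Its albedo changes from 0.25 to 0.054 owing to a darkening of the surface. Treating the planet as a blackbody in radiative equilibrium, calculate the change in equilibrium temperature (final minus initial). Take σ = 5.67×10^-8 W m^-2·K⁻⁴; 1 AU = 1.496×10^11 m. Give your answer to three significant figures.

Orbital distance: d = 2.20 AU = 3.291×10^11 m.
Spreading L over a sphere of radius d: S = 3.02×10^26/(4π·3.29×10^11²) = 221.9 W m^-2.
Before: T₁ = [221.9·0.75/(4σ)]^(1/4) = 164.6 K.
With α = 0.054, T₂ = 174.4 K.
ΔT = T₂ − T₁ = 9.835 K.

9.84 kelvin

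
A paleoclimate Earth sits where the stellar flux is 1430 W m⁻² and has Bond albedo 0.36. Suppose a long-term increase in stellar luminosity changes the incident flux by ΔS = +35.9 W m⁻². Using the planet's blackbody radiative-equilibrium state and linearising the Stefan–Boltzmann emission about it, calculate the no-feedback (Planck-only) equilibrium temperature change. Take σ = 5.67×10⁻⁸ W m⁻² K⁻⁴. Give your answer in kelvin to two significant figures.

Unperturbed T_e = [1430·(1−0.36)/(4σ)]^¼ = 252.0 K.
TOA radiative forcing: ΔF = (1−α)ΔS/4 = 0.64·(+35.9)/4 = 5.744 W m⁻².
The Planck feedback parameter is 4σT_e³ = 3.631 W m⁻²/K.
So ΔT₀ = 5.744/3.631 = 1.58 K.

1.6 kelvin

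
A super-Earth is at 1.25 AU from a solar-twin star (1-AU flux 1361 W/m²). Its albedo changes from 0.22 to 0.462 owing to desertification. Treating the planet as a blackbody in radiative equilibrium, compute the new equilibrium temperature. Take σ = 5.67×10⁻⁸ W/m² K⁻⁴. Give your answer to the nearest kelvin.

213 K

Irradiance scales as 1/d², so S = 1361 W/m² × (1/1.25)² = 871.0 W/m².
With the new albedo, S(1−α₂)/4 = 117.2 W/m², so T₂ = 213.2 K.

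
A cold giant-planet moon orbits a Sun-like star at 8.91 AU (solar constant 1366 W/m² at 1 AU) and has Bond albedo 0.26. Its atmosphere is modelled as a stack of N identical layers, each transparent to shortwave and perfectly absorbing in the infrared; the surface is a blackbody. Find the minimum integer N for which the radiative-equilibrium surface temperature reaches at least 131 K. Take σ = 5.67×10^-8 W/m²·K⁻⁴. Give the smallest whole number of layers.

By the inverse-square law, S = 1366/8.91² = 17.21 W/m².
OLR = S(1−α)/4 = 3.183 W/m²; the top layer radiates at T_e = 86.56 K.
T_s = (N+1)^(1/4)·T_e ≥ 131 K requires N+1 ≥ (T_s/T_e)⁴ = (131/86.56)⁴ = 5.246.
The minimum whole number is N = 5.

5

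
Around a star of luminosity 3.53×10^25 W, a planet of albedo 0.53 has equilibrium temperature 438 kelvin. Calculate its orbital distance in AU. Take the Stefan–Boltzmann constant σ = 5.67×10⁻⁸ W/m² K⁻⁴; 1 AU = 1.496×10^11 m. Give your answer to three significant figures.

Required flux: S = 4σT⁴/(1−α) = 17760 W/m².
From L = 4πd²S, d = √(3.53×10^25/(4π·17760)) = 1.258×10^10 m = 0.08407 AU.

0.0841 AU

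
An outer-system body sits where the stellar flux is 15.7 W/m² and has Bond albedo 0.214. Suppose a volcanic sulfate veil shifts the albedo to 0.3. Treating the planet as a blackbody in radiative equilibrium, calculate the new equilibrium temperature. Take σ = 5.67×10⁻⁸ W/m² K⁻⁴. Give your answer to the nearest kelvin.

T₂ = [S(1−α₂)/(4σ)]^(1/4) = [15.70·0.7/(4σ)]^(1/4) = 83.43 K.

83 kelvin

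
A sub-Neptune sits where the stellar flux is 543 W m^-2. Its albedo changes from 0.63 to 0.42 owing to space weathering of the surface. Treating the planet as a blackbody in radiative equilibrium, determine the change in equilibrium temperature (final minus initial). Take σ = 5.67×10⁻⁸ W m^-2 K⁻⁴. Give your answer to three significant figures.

With α = 0.63, T₁ = 172.5 K.
After:  T₂ = [543.0·0.58/(4σ)]^(1/4) = 193.0 K.
ΔT = T₂ − T₁ = 20.52 K.

20.5 K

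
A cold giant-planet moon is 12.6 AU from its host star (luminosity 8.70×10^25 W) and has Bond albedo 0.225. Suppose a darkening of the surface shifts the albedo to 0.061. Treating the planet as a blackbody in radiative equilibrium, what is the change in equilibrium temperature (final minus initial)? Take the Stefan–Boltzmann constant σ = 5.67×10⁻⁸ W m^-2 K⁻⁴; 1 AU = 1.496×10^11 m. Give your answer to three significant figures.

Orbital distance: d = 12.6 AU = 1.885×10^12 m.
Spreading L over a sphere of radius d: S = 8.70×10^25/(4π·1.88×10^12²) = 1.949 W m^-2.
Initial: T₁ = [S(1−0.225)/(4σ)]^(1/4) = 50.80 K.
With α = 0.061, T₂ = 53.29 K.
Change: 53.29 − 50.80 = 2.497 K.

2.50 K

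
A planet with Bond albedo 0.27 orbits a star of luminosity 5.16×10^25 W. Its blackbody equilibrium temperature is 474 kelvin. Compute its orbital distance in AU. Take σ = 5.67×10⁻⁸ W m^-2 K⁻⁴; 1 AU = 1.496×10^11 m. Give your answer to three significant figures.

Required flux: S = 4σT⁴/(1−α) = 15680 W m^-2.
S = L/(4πd²) → d = √(L/4πS) = √(5.16×10^25/(4π·15680)) = 1.618×10^10 m = 0.1082 AU.

0.108 AU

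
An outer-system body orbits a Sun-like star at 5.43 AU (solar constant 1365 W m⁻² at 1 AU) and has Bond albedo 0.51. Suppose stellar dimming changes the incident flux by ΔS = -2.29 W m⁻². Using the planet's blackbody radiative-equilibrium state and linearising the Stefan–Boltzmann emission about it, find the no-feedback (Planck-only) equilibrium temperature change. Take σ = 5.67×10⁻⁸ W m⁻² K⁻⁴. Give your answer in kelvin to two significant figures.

-1.2 K

Irradiance scales as 1/d², so S = 1365 W m⁻² × (1/5.43)² = 46.29 W m⁻².
Reference equilibrium: T_e = [S(1−α)/(4σ)]^(1/4) = 100.0 K.
Only a fraction (1−α) is absorbed and it's spread over 4πR², so ΔF = (1−α)ΔS/4 = -0.2805 W m⁻².
Linearising σT⁴ gives d(σT⁴)/dT = 4σT_e³ = 0.2268 W m⁻² per K.
So ΔT₀ = -0.2805/0.2268 = -1.24 K.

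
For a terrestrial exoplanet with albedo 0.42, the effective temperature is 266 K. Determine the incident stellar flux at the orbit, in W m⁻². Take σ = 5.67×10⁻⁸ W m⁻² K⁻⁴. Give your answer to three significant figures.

1960 W m⁻²

Invert the energy balance for S: S = 4σT⁴/(1−α).
The emitted flux is σT⁴ = 283.9 W m⁻².
S = 4·283.9/0.58 = 1958 W m⁻².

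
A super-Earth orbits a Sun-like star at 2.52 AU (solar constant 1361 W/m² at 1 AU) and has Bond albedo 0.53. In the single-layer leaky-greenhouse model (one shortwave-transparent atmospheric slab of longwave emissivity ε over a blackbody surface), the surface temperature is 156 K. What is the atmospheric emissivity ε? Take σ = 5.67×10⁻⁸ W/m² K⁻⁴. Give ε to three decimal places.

By the inverse-square law, S = 1361/2.52² = 214.3 W/m².
TOA balance gives T_e = 145.2 K.
T_s⁴ = T_e⁴·2/(2−ε) → ε = 2 − 2(T_e/T_s)⁴ = 2 − 2·(145.2/156)⁴ = 0.5002.

0.500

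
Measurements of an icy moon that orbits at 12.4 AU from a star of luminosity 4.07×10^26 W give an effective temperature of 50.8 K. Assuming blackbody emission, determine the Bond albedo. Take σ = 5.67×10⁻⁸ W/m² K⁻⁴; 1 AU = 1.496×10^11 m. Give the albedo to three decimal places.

d = 12.4 × 1.496×10^11 m = 1.855×10^12 m.
Spreading L over a sphere of radius d: S = 4.07×10^26/(4π·1.86×10^12²) = 9.412 W/m².
Rearranging the radiative balance, α = 1 − 4σT⁴/S.
σT⁴ = 0.3776 W/m², so 4σT⁴ = 1.510 W/m².
1−α = 1.510/9.412 = 0.1605, so α = 0.8395.

0.840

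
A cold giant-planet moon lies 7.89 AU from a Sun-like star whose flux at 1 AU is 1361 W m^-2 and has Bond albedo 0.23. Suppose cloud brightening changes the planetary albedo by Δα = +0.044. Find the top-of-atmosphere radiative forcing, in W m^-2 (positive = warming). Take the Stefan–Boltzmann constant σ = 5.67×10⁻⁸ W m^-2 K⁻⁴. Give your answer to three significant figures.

Flux at the orbit: S = 1361/(7.89)² = 21.86 W m^-2.
TOA radiative forcing: ΔF = −S·Δα/4 = −21.86·(+0.044)/4 = -0.2405 W m^-2.

-0.240 W m^-2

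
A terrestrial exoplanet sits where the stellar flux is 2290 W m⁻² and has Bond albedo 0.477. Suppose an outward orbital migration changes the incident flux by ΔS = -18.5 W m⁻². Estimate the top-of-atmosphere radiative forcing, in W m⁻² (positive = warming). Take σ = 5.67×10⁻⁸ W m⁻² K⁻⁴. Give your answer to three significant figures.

-2.42 W m⁻²

Only a fraction (1−α) is absorbed and it's spread over 4πR², so ΔF = (1−α)ΔS/4 = -2.419 W m⁻².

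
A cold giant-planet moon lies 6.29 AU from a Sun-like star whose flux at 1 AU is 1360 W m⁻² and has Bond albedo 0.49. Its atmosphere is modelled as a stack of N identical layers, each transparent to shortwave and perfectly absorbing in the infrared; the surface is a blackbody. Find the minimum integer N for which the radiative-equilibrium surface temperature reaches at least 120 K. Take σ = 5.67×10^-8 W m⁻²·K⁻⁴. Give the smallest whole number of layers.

2

By the inverse-square law, S = 1360/6.29² = 34.37 W m⁻².
OLR = S(1−α)/4 = 4.383 W m⁻²; the top layer radiates at T_e = 93.77 K.
Since T_s⁴ = (N+1)T_e⁴, we need N ≥ (T_s/T_e)⁴ − 1 = 1.683.
The minimum whole number is N = 2.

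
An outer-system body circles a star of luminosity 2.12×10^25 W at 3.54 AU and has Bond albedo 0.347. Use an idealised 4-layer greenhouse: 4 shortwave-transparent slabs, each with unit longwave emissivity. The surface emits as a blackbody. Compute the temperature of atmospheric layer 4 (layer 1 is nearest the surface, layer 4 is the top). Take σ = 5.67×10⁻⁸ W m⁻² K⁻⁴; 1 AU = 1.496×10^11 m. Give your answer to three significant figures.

Orbital distance: d = 3.54 AU = 5.296×10^11 m.
Flux at the orbit: S = L/(4πd²) = 2.12×10^25/(4π·(5.30×10^11)²) = 6.015 W m⁻².
OLR = S(1−α)/4 = 0.9820 W m⁻²; the top layer radiates at T_e = 64.51 K.
In the N-layer model, layer k (counted from the surface) has T_k = (N+1−k)^(1/4)·T_e.
T_4 = (1)^(1/4)·64.51 = 64.51 K.

64.5 kelvin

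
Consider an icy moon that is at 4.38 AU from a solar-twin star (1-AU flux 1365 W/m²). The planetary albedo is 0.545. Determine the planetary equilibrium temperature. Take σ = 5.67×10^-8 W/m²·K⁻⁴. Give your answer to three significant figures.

109 kelvin

By the inverse-square law, S = 1365/4.38² = 71.15 W/m².
The planet absorbs (1−α)S over its disc πR² and re-emits over 4πR², so the mean absorbed flux is (1−0.545)·71.15/4 = 8.093 W/m².
Balancing against σT⁴: T = (8.093/5.67×10⁻⁸)^(1/4) = 109.3 K.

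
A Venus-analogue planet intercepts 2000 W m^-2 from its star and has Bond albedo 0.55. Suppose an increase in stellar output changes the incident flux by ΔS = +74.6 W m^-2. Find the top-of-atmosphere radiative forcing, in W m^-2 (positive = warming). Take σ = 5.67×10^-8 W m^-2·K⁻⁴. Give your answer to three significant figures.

8.39 W m^-2

TOA radiative forcing: ΔF = (1−α)ΔS/4 = 0.45·(+74.6)/4 = 8.392 W m^-2.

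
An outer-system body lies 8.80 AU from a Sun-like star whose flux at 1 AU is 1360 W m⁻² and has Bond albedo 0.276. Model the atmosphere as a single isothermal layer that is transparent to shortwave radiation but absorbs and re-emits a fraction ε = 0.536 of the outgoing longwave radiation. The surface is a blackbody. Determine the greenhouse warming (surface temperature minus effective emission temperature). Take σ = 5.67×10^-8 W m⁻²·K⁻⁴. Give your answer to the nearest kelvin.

7 K

Irradiance scales as 1/d², so S = 1360 W m⁻² × (1/8.80)² = 17.56 W m⁻².
The planet radiates to space at T_e = [S(1−α)/(4σ)]^(1/4) = 86.53 K.
The surface balance (absorbed SW + ε·downward IR = σT_s⁴) with T_a⁴ = T_s⁴/2 reduces to T_s = T_e·[2/(2−ε)]^¼ = 93.55 K.
T_s − T_e = 93.55 − 86.53 = 7.019 K.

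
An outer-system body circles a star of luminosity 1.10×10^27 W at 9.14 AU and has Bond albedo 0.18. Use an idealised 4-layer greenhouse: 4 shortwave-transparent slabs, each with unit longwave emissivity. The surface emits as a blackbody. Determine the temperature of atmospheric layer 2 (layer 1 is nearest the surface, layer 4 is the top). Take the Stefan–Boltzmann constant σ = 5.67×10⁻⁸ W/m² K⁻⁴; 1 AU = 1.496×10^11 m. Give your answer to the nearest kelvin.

Orbital distance: d = 9.14 AU = 1.367×10^12 m.
Spreading L over a sphere of radius d: S = 1.10×10^27/(4π·1.37×10^12²) = 46.82 W/m².
The effective emission temperature is T_e = [S(1−α)/(4σ)]^¼ = 114.1 K.
In the N-layer model, layer k (counted from the surface) has T_k = (N+1−k)^(1/4)·T_e.
With k = 2: T_2 = (4+1−2)^¼·114.1 K = 150.1 K.

150 K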